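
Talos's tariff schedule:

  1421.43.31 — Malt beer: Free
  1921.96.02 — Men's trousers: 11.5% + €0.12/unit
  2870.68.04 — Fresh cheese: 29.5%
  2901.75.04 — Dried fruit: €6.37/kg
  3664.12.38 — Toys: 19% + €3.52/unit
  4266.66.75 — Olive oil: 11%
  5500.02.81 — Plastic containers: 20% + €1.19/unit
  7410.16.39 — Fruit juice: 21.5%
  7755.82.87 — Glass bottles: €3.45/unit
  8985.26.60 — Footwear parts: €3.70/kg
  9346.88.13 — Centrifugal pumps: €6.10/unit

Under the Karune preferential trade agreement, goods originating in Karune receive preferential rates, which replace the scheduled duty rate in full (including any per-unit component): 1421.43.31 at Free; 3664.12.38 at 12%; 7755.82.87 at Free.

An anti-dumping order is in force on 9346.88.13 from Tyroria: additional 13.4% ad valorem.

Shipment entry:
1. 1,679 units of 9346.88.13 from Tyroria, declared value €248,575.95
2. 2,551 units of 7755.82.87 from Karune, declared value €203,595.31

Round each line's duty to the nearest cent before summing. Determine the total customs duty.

Line 1 (9346.88.13, Tyroria, 1,679 units, €248,575.95):
Base rate for 9346.88.13 is €6.10/unit.
Additional duty on 9346.88.13 from Tyroria: +13.4% ad valorem. Applied ad valorem rate = 13.4%.
Duty = €248,575.95 × 13.4% + 1,679 × €6.10 = €43,551.08.
Line 2 (7755.82.87, Karune, 2,551 units, €203,595.31):
Base rate for 7755.82.87 is €3.45/unit.
Origin Karune qualifies under the Talos–Karune agreement and 7755.82.87 is covered: preferential rate Free applies instead.
Duty = €203,595.31 × 0% = €0.00.
Total = €43,551.08 + €0.00 = €43,551.08.

€43,551.08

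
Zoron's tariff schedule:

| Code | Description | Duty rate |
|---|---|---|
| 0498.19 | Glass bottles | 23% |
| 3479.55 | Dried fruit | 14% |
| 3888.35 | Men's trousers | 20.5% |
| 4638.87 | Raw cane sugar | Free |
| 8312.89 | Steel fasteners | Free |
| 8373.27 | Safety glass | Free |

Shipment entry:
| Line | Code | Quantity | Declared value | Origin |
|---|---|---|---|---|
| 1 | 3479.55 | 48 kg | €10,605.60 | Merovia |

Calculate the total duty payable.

Line 1 (3479.55, Merovia, 48 kg, €10,605.60):
Base rate for 3479.55 is 14%.
Duty = €10,605.60 × 14% = €1,484.78.

€1,484.78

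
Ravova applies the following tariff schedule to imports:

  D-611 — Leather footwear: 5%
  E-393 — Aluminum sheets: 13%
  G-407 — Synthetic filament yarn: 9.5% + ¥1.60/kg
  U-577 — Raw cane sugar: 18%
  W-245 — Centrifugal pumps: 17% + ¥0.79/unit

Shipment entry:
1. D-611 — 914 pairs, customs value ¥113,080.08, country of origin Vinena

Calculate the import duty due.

Line 1 (D-611, Vinena, 914 pairs, ¥113,080.08):
Base rate for D-611 is 5%.
Duty = ¥113,080.08 × 5% = ¥5,654.00.

¥5,654.00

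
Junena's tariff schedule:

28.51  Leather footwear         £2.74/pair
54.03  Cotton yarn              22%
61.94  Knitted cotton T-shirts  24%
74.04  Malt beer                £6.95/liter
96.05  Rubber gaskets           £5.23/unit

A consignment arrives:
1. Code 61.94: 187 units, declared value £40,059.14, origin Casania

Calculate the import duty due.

£9,614.19

Line 1 (61.94, Casania, 187 units, £40,059.14):
Base rate for 61.94 is 24%.
Duty = £40,059.14 × 24% = £9,614.19.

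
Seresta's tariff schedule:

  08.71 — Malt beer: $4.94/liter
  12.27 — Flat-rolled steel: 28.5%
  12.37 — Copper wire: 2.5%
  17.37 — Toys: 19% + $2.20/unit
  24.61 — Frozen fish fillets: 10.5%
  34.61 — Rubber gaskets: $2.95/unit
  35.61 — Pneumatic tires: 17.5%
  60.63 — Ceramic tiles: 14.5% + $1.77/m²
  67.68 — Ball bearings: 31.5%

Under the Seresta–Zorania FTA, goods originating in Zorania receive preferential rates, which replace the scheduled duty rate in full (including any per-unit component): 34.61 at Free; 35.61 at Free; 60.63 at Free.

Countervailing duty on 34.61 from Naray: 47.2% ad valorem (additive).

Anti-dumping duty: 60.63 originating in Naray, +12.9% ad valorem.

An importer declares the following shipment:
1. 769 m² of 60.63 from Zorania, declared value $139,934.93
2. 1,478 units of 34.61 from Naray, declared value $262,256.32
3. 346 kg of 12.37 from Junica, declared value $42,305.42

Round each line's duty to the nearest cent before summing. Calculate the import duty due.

Line 1 (60.63, Zorania, 769 m², $139,934.93):
Base rate for 60.63 is 14.5% + $1.77/m².
Origin Zorania qualifies under the Seresta–Zorania agreement and 60.63 is covered: preferential rate Free applies instead.
The additional-duty order on 60.63 targets Naray, not Zorania; it does not apply.
Duty = $139,934.93 × 0% = $0.00.
Line 2 (34.61, Naray, 1,478 units, $262,256.32):
Base rate for 34.61 is $2.95/unit.
34.61 has an FTA preferential rate, but origin Naray is not Zorania; base rate stands.
Additional duty on 34.61 from Naray: +47.2% ad valorem. Applied ad valorem rate = 47.2%.
Duty = $262,256.32 × 47.2% + 1,478 × $2.95 = $128,145.08.
Line 3 (12.37, Junica, 346 kg, $42,305.42):
Base rate for 12.37 is 2.5%.
Duty = $42,305.42 × 2.5% = $1,057.64.
Total = $0.00 + $128,145.08 + $1,057.64 = $129,202.72.

$129,202.72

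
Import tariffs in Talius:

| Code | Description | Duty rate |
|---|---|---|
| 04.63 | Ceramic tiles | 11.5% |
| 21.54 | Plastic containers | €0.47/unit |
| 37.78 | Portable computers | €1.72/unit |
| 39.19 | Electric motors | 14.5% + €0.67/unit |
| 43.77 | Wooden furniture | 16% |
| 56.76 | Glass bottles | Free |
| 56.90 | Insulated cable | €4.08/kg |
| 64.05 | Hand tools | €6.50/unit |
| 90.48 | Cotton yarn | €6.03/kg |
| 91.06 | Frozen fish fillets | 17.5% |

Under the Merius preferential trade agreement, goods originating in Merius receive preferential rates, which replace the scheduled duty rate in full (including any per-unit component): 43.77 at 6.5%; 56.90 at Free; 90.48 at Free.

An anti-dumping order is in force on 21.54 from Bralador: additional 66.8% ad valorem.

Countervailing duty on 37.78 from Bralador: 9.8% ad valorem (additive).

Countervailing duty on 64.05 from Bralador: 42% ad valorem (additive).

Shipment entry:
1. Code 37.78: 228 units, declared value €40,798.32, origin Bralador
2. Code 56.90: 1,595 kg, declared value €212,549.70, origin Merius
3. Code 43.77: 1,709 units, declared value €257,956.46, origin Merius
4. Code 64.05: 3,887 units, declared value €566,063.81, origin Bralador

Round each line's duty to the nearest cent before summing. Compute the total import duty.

€284,169.87

Line 1 (37.78, Bralador, 228 units, €40,798.32):
Base rate for 37.78 is €1.72/unit.
Additional duty on 37.78 from Bralador: +9.8% ad valorem. Applied ad valorem rate = 9.8%.
Duty = €40,798.32 × 9.8% + 228 × €1.72 = €4,390.40.
Line 2 (56.90, Merius, 1,595 kg, €212,549.70):
Base rate for 56.90 is €4.08/kg.
Origin Merius qualifies under the Talius–Merius agreement and 56.90 is covered: preferential rate Free applies instead.
Duty = €212,549.70 × 0% = €0.00.
Line 3 (43.77, Merius, 1,709 units, €257,956.46):
Base rate for 43.77 is 16%.
Origin Merius qualifies under the Talius–Merius agreement and 43.77 is covered: preferential rate 6.5% applies instead.
Duty = €257,956.46 × 6.5% = €16,767.17.
Line 4 (64.05, Bralador, 3,887 units, €566,063.81):
Base rate for 64.05 is €6.50/unit.
Additional duty on 64.05 from Bralador: +42% ad valorem. Applied ad valorem rate = 42%.
Duty = €566,063.81 × 42% + 3,887 × €6.50 = €263,012.30.
Total = €4,390.40 + €0.00 + €16,767.17 + €263,012.30 = €284,169.87.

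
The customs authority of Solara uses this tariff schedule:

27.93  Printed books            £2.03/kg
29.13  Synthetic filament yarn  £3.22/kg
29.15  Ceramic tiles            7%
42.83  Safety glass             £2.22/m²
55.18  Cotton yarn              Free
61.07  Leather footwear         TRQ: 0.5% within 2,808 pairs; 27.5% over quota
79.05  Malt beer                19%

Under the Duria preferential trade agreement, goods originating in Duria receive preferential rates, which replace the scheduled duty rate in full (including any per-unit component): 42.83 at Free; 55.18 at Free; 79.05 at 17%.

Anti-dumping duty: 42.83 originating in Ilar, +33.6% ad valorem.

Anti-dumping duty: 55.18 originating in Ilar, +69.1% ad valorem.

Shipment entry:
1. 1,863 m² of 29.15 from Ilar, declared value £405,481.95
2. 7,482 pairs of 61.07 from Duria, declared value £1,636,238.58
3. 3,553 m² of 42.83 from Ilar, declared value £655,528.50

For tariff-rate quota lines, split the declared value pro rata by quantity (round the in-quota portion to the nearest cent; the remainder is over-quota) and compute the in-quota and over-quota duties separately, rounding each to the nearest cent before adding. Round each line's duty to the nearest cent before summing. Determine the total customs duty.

£540,692.58

Line 1 (29.15, Ilar, 1,863 m², £405,481.95):
Base rate for 29.15 is 7%.
Duty = £405,481.95 × 7% = £28,383.74.
Line 2 (61.07, Duria, 7,482 pairs, £1,636,238.58):
Code 61.07 is under a tariff-rate quota (threshold 2,808 pairs). In-quota: 2,808 pairs at 0.5%; over-quota: 4,674 pairs at 27.5%.
Pro-rata value split: in-quota = £1,636,238.58 × 2,808/7,482 = £614,081.52; over-quota = £1,636,238.58 − £614,081.52 = £1,022,157.06.
In-quota duty = £614,081.52 × 0.5% = £3,070.41. Over-quota duty = £1,022,157.06 × 27.5% = £281,093.19.
Line duty = £3,070.41 + £281,093.19 = £284,163.60.
Line 3 (42.83, Ilar, 3,553 m², £655,528.50):
Base rate for 42.83 is £2.22/m².
42.83 has an FTA preferential rate, but origin Ilar is not Duria; base rate stands.
Additional duty on 42.83 from Ilar: +33.6% ad valorem. Applied ad valorem rate = 33.6%.
Duty = £655,528.50 × 33.6% + 3,553 × £2.22 = £228,145.24.
Total = £28,383.74 + £284,163.60 + £228,145.24 = £540,692.58.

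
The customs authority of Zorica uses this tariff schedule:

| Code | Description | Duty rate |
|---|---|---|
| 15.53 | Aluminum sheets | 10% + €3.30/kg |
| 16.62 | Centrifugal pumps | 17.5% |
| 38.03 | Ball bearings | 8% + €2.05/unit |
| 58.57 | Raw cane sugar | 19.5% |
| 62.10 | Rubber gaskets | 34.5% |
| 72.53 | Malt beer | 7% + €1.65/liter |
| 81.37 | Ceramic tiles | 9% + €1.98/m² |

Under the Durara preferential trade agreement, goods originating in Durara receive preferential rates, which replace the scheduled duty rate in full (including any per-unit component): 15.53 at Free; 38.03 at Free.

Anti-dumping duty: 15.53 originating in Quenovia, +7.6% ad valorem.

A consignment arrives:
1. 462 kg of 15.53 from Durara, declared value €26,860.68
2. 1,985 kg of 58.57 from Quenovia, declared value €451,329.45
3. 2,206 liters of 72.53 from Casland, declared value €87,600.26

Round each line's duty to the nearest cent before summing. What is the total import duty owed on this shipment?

Line 1 (15.53, Durara, 462 kg, €26,860.68):
Base rate for 15.53 is 10% + €3.30/kg.
Origin Durara qualifies under the Zorica–Durara agreement and 15.53 is covered: preferential rate Free applies instead.
The additional-duty order on 15.53 targets Quenovia, not Durara; it does not apply.
Duty = €26,860.68 × 0% = €0.00.
Line 2 (58.57, Quenovia, 1,985 kg, €451,329.45):
Base rate for 58.57 is 19.5%.
Duty = €451,329.45 × 19.5% = €88,009.24.
Line 3 (72.53, Casland, 2,206 liters, €87,600.26):
Base rate for 72.53 is 7% + €1.65/liter.
Duty = €87,600.26 × 7% + 2,206 × €1.65 = €9,771.92.
Total = €0.00 + €88,009.24 + €9,771.92 = €97,781.16.

€97,781.16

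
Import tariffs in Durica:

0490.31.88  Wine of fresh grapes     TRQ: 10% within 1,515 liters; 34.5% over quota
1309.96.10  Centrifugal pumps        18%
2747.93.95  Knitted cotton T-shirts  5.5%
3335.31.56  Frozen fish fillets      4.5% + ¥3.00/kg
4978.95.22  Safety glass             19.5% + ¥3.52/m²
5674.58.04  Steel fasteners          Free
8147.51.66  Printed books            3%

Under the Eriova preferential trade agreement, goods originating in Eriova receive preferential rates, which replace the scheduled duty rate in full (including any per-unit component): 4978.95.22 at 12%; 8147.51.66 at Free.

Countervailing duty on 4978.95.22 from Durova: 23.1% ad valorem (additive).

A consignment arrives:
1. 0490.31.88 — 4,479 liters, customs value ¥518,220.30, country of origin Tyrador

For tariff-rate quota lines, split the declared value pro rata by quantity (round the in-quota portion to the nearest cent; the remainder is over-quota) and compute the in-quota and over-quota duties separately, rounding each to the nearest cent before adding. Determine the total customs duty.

¥135,841.06

Line 1 (0490.31.88, Tyrador, 4,479 liters, ¥518,220.30):
Code 0490.31.88 is under a tariff-rate quota (threshold 1,515 liters). In-quota: 1,515 liters at 10%; over-quota: 2,964 liters at 34.5%.
Pro-rata value split: in-quota = ¥518,220.30 × 1,515/4,479 = ¥175,285.50; over-quota = ¥518,220.30 − ¥175,285.50 = ¥342,934.80.
In-quota duty = ¥175,285.50 × 10% = ¥17,528.55. Over-quota duty = ¥342,934.80 × 34.5% = ¥118,312.51.
Line duty = ¥17,528.55 + ¥118,312.51 = ¥135,841.06.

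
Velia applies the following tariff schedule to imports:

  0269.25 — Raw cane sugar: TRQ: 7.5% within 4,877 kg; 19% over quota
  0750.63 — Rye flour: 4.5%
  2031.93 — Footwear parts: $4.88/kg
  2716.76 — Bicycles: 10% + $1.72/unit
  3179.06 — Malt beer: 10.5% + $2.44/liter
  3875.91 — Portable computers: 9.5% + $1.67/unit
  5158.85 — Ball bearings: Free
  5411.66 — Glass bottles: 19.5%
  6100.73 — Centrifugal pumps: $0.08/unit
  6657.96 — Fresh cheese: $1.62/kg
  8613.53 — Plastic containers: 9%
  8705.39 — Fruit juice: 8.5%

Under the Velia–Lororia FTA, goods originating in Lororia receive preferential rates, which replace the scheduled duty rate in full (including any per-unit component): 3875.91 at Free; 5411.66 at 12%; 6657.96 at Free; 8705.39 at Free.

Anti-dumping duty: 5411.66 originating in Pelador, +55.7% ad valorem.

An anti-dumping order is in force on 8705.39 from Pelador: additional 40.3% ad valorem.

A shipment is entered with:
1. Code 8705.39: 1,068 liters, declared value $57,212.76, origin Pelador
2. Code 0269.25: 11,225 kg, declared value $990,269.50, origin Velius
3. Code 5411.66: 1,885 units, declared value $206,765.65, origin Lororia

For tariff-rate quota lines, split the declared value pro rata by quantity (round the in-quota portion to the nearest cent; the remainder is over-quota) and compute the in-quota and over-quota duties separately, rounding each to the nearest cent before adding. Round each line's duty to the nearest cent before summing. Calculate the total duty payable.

Line 1 (8705.39, Pelador, 1,068 liters, $57,212.76):
Base rate for 8705.39 is 8.5%.
8705.39 has an FTA preferential rate, but origin Pelador is not Lororia; base rate stands.
Additional duty on 8705.39 from Pelador: +40.3%. Applied ad valorem rate: 8.5% + 40.3% = 48.8%.
Duty = $57,212.76 × 48.8% = $27,919.83.
Line 2 (0269.25, Velius, 11,225 kg, $990,269.50):
Code 0269.25 is under a tariff-rate quota (threshold 4,877 kg). In-quota: 4,877 kg at 7.5%; over-quota: 6,348 kg at 19%.
Pro-rata value split: in-quota = $990,269.50 × 4,877/11,225 = $430,248.94; over-quota = $990,269.50 − $430,248.94 = $560,020.56.
In-quota duty = $430,248.94 × 7.5% = $32,268.67. Over-quota duty = $560,020.56 × 19% = $106,403.91.
Line duty = $32,268.67 + $106,403.91 = $138,672.58.
Line 3 (5411.66, Lororia, 1,885 units, $206,765.65):
Base rate for 5411.66 is 19.5%.
Origin Lororia qualifies under the Velia–Lororia agreement and 5411.66 is covered: preferential rate 12% applies instead.
The additional-duty order on 5411.66 targets Pelador, not Lororia; it does not apply.
Duty = $206,765.65 × 12% = $24,811.88.
Total = $27,919.83 + $138,672.58 + $24,811.88 = $191,404.29.

$191,404.29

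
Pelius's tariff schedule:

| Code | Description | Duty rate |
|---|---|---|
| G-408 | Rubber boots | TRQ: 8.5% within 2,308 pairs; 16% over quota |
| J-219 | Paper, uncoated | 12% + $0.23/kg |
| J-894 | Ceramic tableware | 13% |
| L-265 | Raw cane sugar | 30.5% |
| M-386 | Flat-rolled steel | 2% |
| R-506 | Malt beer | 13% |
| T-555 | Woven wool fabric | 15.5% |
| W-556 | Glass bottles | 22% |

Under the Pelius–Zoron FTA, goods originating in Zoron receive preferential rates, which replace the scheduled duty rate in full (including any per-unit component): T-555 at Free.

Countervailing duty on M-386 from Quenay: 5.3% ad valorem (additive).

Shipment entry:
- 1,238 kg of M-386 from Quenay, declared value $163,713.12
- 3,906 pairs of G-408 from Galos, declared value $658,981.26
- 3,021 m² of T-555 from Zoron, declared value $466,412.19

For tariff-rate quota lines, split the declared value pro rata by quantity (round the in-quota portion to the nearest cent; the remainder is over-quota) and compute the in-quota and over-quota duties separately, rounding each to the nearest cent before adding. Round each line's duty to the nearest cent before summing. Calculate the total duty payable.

Line 1 (M-386, Quenay, 1,238 kg, $163,713.12):
Base rate for M-386 is 2%.
Additional duty on M-386 from Quenay: +5.3%. Applied ad valorem rate: 2% + 5.3% = 7.3%.
Duty = $163,713.12 × 7.3% = $11,951.06.
Line 2 (G-408, Galos, 3,906 pairs, $658,981.26):
Code G-408 is under a tariff-rate quota (threshold 2,308 pairs). In-quota: 2,308 pairs at 8.5%; over-quota: 1,598 pairs at 16%.
Pro-rata value split: in-quota = $658,981.26 × 2,308/3,906 = $389,382.68; over-quota = $658,981.26 − $389,382.68 = $269,598.58.
In-quota duty = $389,382.68 × 8.5% = $33,097.53. Over-quota duty = $269,598.58 × 16% = $43,135.77.
Line duty = $33,097.53 + $43,135.77 = $76,233.30.
Line 3 (T-555, Zoron, 3,021 m², $466,412.19):
Base rate for T-555 is 15.5%.
Origin Zoron qualifies under the Pelius–Zoron agreement and T-555 is covered: preferential rate Free applies instead.
Duty = $466,412.19 × 0% = $0.00.
Total = $11,951.06 + $76,233.30 + $0.00 = $88,184.36.

$88,184.36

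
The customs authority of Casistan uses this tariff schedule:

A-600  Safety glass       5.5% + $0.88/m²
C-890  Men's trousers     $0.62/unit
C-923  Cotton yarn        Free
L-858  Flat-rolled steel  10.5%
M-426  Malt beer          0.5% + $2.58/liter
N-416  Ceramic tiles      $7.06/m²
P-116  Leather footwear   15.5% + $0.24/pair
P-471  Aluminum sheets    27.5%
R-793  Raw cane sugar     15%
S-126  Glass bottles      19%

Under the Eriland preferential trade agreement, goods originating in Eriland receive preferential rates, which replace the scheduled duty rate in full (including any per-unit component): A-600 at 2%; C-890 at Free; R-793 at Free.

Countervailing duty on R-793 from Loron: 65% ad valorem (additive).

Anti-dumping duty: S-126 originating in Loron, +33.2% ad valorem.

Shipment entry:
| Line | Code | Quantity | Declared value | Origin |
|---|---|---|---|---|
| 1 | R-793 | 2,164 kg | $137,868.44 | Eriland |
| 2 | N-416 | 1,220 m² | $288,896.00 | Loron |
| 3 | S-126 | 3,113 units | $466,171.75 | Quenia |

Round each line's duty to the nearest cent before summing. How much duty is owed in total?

$97,185.83

Line 1 (R-793, Eriland, 2,164 kg, $137,868.44):
Base rate for R-793 is 15%.
Origin Eriland qualifies under the Casistan–Eriland agreement and R-793 is covered: preferential rate Free applies instead.
The additional-duty order on R-793 targets Loron, not Eriland; it does not apply.
Duty = $137,868.44 × 0% = $0.00.
Line 2 (N-416, Loron, 1,220 m², $288,896.00):
Base rate for N-416 is $7.06/m².
Duty = 1,220 × $7.06 = $8,613.20.
Line 3 (S-126, Quenia, 3,113 units, $466,171.75):
Base rate for S-126 is 19%.
The additional-duty order on S-126 targets Loron, not Quenia; it does not apply.
Duty = $466,171.75 × 19% = $88,572.63.
Total = $0.00 + $8,613.20 + $88,572.63 = $97,185.83.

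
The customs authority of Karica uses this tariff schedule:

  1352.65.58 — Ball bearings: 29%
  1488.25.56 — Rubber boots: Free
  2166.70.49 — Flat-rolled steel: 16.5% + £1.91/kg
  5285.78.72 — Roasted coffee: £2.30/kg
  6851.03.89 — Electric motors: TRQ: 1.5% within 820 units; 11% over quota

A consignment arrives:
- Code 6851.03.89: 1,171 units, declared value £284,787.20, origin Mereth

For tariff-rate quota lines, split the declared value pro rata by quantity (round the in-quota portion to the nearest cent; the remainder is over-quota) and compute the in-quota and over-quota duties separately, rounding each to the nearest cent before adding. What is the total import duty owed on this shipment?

Line 1 (6851.03.89, Mereth, 1,171 units, £284,787.20):
Code 6851.03.89 is under a tariff-rate quota (threshold 820 units). In-quota: 820 units at 1.5%; over-quota: 351 units at 11%.
Pro-rata value split: in-quota = £284,787.20 × 820/1,171 = £199,424.00; over-quota = £284,787.20 − £199,424.00 = £85,363.20.
In-quota duty = £199,424.00 × 1.5% = £2,991.36. Over-quota duty = £85,363.20 × 11% = £9,389.95.
Line duty = £2,991.36 + £9,389.95 = £12,381.31.

£12,381.31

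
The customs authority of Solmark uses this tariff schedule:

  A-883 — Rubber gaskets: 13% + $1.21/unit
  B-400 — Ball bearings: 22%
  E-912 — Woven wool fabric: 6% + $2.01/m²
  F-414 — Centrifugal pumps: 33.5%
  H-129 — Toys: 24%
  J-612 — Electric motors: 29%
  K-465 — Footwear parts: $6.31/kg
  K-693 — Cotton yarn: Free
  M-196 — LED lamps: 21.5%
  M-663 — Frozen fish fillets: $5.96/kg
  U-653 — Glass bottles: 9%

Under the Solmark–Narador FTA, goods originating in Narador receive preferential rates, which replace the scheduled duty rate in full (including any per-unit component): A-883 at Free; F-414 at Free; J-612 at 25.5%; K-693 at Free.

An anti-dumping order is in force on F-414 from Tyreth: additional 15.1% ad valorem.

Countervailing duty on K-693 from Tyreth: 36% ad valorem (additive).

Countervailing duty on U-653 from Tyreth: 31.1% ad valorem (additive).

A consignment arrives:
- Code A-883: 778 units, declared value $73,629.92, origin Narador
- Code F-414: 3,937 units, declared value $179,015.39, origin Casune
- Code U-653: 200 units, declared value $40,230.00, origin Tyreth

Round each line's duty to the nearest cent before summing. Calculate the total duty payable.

Line 1 (A-883, Narador, 778 units, $73,629.92):
Base rate for A-883 is 13% + $1.21/unit.
Origin Narador qualifies under the Solmark–Narador agreement and A-883 is covered: preferential rate Free applies instead.
Duty = $73,629.92 × 0% = $0.00.
Line 2 (F-414, Casune, 3,937 units, $179,015.39):
Base rate for F-414 is 33.5%.
F-414 has an FTA preferential rate, but origin Casune is not Narador; base rate stands.
The additional-duty order on F-414 targets Tyreth, not Casune; it does not apply.
Duty = $179,015.39 × 33.5% = $59,970.16.
Line 3 (U-653, Tyreth, 200 units, $40,230.00):
Base rate for U-653 is 9%.
Additional duty on U-653 from Tyreth: +31.1%. Applied ad valorem rate: 9% + 31.1% = 40.1%.
Duty = $40,230.00 × 40.1% = $16,132.23.
Total = $0.00 + $59,970.16 + $16,132.23 = $76,102.39.

$76,102.39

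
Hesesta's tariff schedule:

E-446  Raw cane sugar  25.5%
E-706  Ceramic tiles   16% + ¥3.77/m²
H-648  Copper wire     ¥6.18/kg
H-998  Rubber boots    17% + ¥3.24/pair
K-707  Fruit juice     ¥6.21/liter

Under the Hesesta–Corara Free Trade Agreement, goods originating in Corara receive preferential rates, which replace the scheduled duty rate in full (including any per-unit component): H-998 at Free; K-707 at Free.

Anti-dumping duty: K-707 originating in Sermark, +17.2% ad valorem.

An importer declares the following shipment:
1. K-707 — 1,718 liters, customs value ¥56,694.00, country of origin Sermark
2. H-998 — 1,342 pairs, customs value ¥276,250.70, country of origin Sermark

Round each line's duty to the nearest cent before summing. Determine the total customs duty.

Line 1 (K-707, Sermark, 1,718 liters, ¥56,694.00):
Base rate for K-707 is ¥6.21/liter.
K-707 has an FTA preferential rate, but origin Sermark is not Corara; base rate stands.
Additional duty on K-707 from Sermark: +17.2% ad valorem. Applied ad valorem rate = 17.2%.
Duty = ¥56,694.00 × 17.2% + 1,718 × ¥6.21 = ¥20,420.15.
Line 2 (H-998, Sermark, 1,342 pairs, ¥276,250.70):
Base rate for H-998 is 17% + ¥3.24/pair.
H-998 has an FTA preferential rate, but origin Sermark is not Corara; base rate stands.
Duty = ¥276,250.70 × 17% + 1,342 × ¥3.24 = ¥51,310.70.
Total = ¥20,420.15 + ¥51,310.70 = ¥71,730.85.

¥71,730.85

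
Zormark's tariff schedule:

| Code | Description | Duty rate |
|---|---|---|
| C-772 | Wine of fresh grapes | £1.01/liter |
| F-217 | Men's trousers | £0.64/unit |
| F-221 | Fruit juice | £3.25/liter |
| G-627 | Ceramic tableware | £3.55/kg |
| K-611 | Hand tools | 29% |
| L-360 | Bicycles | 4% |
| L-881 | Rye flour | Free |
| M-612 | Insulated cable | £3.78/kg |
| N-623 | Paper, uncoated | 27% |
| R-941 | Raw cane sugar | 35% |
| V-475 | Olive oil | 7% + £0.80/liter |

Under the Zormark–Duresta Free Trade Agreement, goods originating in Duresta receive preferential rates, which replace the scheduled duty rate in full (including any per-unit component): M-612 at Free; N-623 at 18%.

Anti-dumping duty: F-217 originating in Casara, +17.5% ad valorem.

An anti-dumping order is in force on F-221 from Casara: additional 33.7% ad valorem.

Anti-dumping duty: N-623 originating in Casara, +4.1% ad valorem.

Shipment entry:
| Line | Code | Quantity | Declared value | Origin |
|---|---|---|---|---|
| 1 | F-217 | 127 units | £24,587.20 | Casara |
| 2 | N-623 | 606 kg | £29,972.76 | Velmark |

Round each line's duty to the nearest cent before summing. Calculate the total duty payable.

£12,476.69

Line 1 (F-217, Casara, 127 units, £24,587.20):
Base rate for F-217 is £0.64/unit.
Additional duty on F-217 from Casara: +17.5% ad valorem. Applied ad valorem rate = 17.5%.
Duty = £24,587.20 × 17.5% + 127 × £0.64 = £4,384.04.
Line 2 (N-623, Velmark, 606 kg, £29,972.76):
Base rate for N-623 is 27%.
N-623 has an FTA preferential rate, but origin Velmark is not Duresta; base rate stands.
The additional-duty order on N-623 targets Casara, not Velmark; it does not apply.
Duty = £29,972.76 × 27% = £8,092.65.
Total = £4,384.04 + £8,092.65 = £12,476.69.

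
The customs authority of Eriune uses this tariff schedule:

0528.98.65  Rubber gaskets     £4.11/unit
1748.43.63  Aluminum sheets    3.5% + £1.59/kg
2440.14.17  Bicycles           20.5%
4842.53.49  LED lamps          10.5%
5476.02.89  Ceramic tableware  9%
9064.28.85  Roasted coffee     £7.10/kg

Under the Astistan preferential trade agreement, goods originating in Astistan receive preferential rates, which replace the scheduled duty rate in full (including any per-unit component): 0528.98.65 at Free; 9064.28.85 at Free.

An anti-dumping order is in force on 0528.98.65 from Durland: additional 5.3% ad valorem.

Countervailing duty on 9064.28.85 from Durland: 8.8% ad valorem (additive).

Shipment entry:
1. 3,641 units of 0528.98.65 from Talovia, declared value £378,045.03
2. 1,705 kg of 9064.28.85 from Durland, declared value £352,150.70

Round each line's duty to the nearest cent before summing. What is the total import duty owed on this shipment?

Line 1 (0528.98.65, Talovia, 3,641 units, £378,045.03):
Base rate for 0528.98.65 is £4.11/unit.
0528.98.65 has an FTA preferential rate, but origin Talovia is not Astistan; base rate stands.
The additional-duty order on 0528.98.65 targets Durland, not Talovia; it does not apply.
Duty = 3,641 × £4.11 = £14,964.51.
Line 2 (9064.28.85, Durland, 1,705 kg, £352,150.70):
Base rate for 9064.28.85 is £7.10/kg.
9064.28.85 has an FTA preferential rate, but origin Durland is not Astistan; base rate stands.
Additional duty on 9064.28.85 from Durland: +8.8% ad valorem. Applied ad valorem rate = 8.8%.
Duty = £352,150.70 × 8.8% + 1,705 × £7.10 = £43,094.76.
Total = £14,964.51 + £43,094.76 = £58,059.27.

£58,059.27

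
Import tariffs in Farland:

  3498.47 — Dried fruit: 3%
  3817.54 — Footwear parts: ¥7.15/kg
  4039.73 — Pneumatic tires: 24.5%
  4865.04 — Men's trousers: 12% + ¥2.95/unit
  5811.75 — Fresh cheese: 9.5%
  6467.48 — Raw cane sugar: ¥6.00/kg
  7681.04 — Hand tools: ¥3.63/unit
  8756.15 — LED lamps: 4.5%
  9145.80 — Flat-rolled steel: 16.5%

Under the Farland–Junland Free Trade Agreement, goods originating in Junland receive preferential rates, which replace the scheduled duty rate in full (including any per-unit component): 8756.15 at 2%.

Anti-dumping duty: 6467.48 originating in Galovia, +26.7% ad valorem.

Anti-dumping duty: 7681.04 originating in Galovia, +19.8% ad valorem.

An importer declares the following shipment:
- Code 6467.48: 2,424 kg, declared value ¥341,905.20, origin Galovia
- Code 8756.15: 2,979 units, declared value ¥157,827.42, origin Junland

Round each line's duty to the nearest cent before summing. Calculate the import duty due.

Line 1 (6467.48, Galovia, 2,424 kg, ¥341,905.20):
Base rate for 6467.48 is ¥6.00/kg.
Additional duty on 6467.48 from Galovia: +26.7% ad valorem. Applied ad valorem rate = 26.7%.
Duty = ¥341,905.20 × 26.7% + 2,424 × ¥6.00 = ¥105,832.69.
Line 2 (8756.15, Junland, 2,979 units, ¥157,827.42):
Base rate for 8756.15 is 4.5%.
Origin Junland qualifies under the Farland–Junland agreement and 8756.15 is covered: preferential rate 2% applies instead.
Duty = ¥157,827.42 × 2% = ¥3,156.55.
Total = ¥105,832.69 + ¥3,156.55 = ¥108,989.24.

¥108,989.24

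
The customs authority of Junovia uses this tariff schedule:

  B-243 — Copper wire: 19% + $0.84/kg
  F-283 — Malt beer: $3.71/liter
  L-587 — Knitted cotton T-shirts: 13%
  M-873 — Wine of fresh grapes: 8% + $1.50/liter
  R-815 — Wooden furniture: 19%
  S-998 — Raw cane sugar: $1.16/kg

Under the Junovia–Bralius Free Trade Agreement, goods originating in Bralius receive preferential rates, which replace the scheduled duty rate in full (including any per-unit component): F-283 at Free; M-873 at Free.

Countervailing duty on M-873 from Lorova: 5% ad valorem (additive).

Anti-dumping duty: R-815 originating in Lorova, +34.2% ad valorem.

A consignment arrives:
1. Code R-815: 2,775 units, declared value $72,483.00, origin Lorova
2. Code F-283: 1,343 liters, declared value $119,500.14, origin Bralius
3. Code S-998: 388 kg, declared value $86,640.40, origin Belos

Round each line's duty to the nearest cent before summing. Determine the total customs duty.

Line 1 (R-815, Lorova, 2,775 units, $72,483.00):
Base rate for R-815 is 19%.
Additional duty on R-815 from Lorova: +34.2%. Applied ad valorem rate: 19% + 34.2% = 53.2%.
Duty = $72,483.00 × 53.2% = $38,560.96.
Line 2 (F-283, Bralius, 1,343 liters, $119,500.14):
Base rate for F-283 is $3.71/liter.
Origin Bralius qualifies under the Junovia–Bralius agreement and F-283 is covered: preferential rate Free applies instead.
Duty = $119,500.14 × 0% = $0.00.
Line 3 (S-998, Belos, 388 kg, $86,640.40):
Base rate for S-998 is $1.16/kg.
Duty = 388 × $1.16 = $450.08.
Total = $38,560.96 + $0.00 + $450.08 = $39,011.04.

$39,011.04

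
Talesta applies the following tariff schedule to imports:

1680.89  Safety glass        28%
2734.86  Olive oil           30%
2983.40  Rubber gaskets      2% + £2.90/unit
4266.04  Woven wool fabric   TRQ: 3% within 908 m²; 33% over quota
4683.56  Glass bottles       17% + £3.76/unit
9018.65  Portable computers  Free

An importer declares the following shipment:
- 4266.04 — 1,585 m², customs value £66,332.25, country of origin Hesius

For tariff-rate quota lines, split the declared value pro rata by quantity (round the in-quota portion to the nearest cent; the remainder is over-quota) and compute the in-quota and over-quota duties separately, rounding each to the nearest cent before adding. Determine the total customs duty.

£10,489.70

Line 1 (4266.04, Hesius, 1,585 m², £66,332.25):
Code 4266.04 is under a tariff-rate quota (threshold 908 m²). In-quota: 908 m² at 3%; over-quota: 677 m² at 33%.
Pro-rata value split: in-quota = £66,332.25 × 908/1,585 = £37,999.80; over-quota = £66,332.25 − £37,999.80 = £28,332.45.
In-quota duty = £37,999.80 × 3% = £1,139.99. Over-quota duty = £28,332.45 × 33% = £9,349.71.
Line duty = £1,139.99 + £9,349.71 = £10,489.70.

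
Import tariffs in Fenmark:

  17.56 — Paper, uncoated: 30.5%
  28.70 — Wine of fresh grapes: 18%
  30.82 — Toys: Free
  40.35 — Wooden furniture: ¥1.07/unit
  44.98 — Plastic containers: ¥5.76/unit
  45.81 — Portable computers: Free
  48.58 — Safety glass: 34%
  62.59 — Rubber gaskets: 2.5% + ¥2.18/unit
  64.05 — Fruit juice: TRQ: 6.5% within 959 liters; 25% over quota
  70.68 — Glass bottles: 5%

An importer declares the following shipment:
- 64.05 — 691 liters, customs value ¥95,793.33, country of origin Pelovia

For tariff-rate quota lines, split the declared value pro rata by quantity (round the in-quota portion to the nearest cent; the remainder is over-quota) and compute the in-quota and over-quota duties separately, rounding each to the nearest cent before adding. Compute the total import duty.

Line 1 (64.05, Pelovia, 691 liters, ¥95,793.33):
Code 64.05 is under a tariff-rate quota (threshold 959 liters). Quantity 691 liters is within the quota, so the in-quota rate 6.5% applies to the full value.
Duty = ¥95,793.33 × 6.5% = ¥6,226.57.

¥6,226.57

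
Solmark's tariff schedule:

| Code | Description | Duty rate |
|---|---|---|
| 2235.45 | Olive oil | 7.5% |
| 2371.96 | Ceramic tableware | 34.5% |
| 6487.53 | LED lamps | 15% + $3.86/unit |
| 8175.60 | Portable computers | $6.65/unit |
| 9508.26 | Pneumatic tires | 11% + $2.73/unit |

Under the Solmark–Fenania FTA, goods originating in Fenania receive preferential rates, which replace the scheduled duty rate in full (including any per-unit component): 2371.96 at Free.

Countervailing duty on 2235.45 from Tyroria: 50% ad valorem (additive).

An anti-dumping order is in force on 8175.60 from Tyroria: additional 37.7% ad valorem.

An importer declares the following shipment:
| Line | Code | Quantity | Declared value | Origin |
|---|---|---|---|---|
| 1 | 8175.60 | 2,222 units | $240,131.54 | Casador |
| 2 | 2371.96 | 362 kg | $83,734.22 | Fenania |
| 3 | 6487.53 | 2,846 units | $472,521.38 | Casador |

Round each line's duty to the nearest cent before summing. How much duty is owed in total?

Line 1 (8175.60, Casador, 2,222 units, $240,131.54):
Base rate for 8175.60 is $6.65/unit.
The additional-duty order on 8175.60 targets Tyroria, not Casador; it does not apply.
Duty = 2,222 × $6.65 = $14,776.30.
Line 2 (2371.96, Fenania, 362 kg, $83,734.22):
Base rate for 2371.96 is 34.5%.
Origin Fenania qualifies under the Solmark–Fenania agreement and 2371.96 is covered: preferential rate Free applies instead.
Duty = $83,734.22 × 0% = $0.00.
Line 3 (6487.53, Casador, 2,846 units, $472,521.38):
Base rate for 6487.53 is 15% + $3.86/unit.
Duty = $472,521.38 × 15% + 2,846 × $3.86 = $81,863.77.
Total = $14,776.30 + $0.00 + $81,863.77 = $96,640.07.

$96,640.07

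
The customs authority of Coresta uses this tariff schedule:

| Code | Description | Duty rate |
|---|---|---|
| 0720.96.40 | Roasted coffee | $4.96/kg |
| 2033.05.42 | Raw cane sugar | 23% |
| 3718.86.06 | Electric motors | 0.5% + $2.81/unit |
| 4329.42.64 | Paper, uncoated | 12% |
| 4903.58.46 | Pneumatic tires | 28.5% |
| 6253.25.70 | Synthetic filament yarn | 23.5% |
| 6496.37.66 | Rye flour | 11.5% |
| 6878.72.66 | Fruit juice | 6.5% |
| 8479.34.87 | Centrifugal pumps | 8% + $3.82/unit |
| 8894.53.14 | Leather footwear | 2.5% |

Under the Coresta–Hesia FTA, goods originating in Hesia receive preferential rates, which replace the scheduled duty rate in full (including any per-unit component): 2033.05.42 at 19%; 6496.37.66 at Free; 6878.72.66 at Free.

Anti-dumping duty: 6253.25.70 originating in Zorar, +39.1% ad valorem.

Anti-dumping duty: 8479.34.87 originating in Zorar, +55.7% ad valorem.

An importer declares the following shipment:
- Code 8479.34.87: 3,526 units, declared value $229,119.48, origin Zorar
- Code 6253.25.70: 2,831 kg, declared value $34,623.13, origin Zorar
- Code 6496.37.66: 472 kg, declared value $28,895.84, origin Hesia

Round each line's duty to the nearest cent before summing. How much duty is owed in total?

$181,092.51

Line 1 (8479.34.87, Zorar, 3,526 units, $229,119.48):
Base rate for 8479.34.87 is 8% + $3.82/unit.
Additional duty on 8479.34.87 from Zorar: +55.7%. Applied ad valorem rate: 8% + 55.7% = 63.7%.
Duty = $229,119.48 × 63.7% + 3,526 × $3.82 = $159,418.43.
Line 2 (6253.25.70, Zorar, 2,831 kg, $34,623.13):
Base rate for 6253.25.70 is 23.5%.
Additional duty on 6253.25.70 from Zorar: +39.1%. Applied ad valorem rate: 23.5% + 39.1% = 62.6%.
Duty = $34,623.13 × 62.6% = $21,674.08.
Line 3 (6496.37.66, Hesia, 472 kg, $28,895.84):
Base rate for 6496.37.66 is 11.5%.
Origin Hesia qualifies under the Coresta–Hesia agreement and 6496.37.66 is covered: preferential rate Free applies instead.
Duty = $28,895.84 × 0% = $0.00.
Total = $159,418.43 + $21,674.08 + $0.00 = $181,092.51.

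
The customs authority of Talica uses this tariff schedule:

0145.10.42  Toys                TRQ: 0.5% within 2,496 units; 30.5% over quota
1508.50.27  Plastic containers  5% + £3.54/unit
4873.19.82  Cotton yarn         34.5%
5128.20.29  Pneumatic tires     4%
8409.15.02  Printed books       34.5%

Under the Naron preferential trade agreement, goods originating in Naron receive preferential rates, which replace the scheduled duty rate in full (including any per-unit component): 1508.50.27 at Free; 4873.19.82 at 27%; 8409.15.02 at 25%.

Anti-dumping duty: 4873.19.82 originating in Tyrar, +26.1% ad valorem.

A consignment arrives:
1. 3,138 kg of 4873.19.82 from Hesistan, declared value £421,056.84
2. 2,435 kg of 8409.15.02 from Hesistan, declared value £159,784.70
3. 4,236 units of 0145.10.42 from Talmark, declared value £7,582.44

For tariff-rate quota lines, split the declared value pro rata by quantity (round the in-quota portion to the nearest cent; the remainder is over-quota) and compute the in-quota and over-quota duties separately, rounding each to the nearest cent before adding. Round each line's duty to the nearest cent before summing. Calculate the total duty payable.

£201,362.62

Line 1 (4873.19.82, Hesistan, 3,138 kg, £421,056.84):
Base rate for 4873.19.82 is 34.5%.
4873.19.82 has an FTA preferential rate, but origin Hesistan is not Naron; base rate stands.
The additional-duty order on 4873.19.82 targets Tyrar, not Hesistan; it does not apply.
Duty = £421,056.84 × 34.5% = £145,264.61.
Line 2 (8409.15.02, Hesistan, 2,435 kg, £159,784.70):
Base rate for 8409.15.02 is 34.5%.
8409.15.02 has an FTA preferential rate, but origin Hesistan is not Naron; base rate stands.
Duty = £159,784.70 × 34.5% = £55,125.72.
Line 3 (0145.10.42, Talmark, 4,236 units, £7,582.44):
Code 0145.10.42 is under a tariff-rate quota (threshold 2,496 units). In-quota: 2,496 units at 0.5%; over-quota: 1,740 units at 30.5%.
Pro-rata value split: in-quota = £7,582.44 × 2,496/4,236 = £4,467.84; over-quota = £7,582.44 − £4,467.84 = £3,114.60.
In-quota duty = £4,467.84 × 0.5% = £22.34. Over-quota duty = £3,114.60 × 30.5% = £949.95.
Line duty = £22.34 + £949.95 = £972.29.
Total = £145,264.61 + £55,125.72 + £972.29 = £201,362.62.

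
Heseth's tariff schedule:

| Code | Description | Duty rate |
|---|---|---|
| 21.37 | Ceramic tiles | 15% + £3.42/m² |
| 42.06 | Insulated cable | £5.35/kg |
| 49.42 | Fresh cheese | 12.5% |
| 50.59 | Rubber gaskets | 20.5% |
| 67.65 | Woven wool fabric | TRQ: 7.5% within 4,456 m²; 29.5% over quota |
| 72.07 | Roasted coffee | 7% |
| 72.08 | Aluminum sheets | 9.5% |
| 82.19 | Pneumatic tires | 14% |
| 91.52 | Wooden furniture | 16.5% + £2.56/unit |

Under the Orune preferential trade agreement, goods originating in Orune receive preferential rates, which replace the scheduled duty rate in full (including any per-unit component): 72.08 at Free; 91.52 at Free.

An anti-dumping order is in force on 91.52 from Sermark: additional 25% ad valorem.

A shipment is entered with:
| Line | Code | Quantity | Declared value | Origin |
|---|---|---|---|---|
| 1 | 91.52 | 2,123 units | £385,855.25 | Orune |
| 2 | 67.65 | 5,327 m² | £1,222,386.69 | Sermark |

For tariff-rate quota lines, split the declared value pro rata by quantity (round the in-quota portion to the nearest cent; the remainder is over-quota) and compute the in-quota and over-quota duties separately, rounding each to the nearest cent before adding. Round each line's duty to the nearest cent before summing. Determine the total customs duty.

Line 1 (91.52, Orune, 2,123 units, £385,855.25):
Base rate for 91.52 is 16.5% + £2.56/unit.
Origin Orune qualifies under the Heseth–Orune agreement and 91.52 is covered: preferential rate Free applies instead.
The additional-duty order on 91.52 targets Sermark, not Orune; it does not apply.
Duty = £385,855.25 × 0% = £0.00.
Line 2 (67.65, Sermark, 5,327 m², £1,222,386.69):
Code 67.65 is under a tariff-rate quota (threshold 4,456 m²). In-quota: 4,456 m² at 7.5%; over-quota: 871 m² at 29.5%.
Pro-rata value split: in-quota = £1,222,386.69 × 4,456/5,327 = £1,022,518.32; over-quota = £1,222,386.69 − £1,022,518.32 = £199,868.37.
In-quota duty = £1,022,518.32 × 7.5% = £76,688.87. Over-quota duty = £199,868.37 × 29.5% = £58,961.17.
Line duty = £76,688.87 + £58,961.17 = £135,650.04.
Total = £0.00 + £135,650.04 = £135,650.04.

£135,650.04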